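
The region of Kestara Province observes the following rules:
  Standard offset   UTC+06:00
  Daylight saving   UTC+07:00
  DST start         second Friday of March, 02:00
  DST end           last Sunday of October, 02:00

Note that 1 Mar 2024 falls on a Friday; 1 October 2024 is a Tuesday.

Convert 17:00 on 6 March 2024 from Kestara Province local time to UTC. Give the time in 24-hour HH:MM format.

11:00

1 March 2024 is a Friday, so the first Friday is March 1 and the second is March 8.
1 October 2024 is a Tuesday, so Sundays fall on 6, 13, 20, 27; the last is October 27.
6 March 2024 does not fall between 8 March and 27 October, so daylight saving is not in effect and Kestara Province is at UTC+06:00.
17:00 local − 6h = 11:00 UTC.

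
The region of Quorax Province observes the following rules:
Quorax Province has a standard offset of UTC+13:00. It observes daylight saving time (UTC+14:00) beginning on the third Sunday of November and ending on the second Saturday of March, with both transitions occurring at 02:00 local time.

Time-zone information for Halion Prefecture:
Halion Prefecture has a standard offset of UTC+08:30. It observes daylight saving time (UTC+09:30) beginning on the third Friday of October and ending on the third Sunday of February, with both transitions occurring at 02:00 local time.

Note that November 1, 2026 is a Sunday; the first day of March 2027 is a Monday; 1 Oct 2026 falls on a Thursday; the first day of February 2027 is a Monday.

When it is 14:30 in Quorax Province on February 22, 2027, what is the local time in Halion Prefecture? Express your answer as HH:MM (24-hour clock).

1 November 2026 is a Sunday, so the first Sunday is November 1 and the third is November 15.
1 March 2027 is a Monday, so the first Saturday is March 6 and the second is March 13.
February 22, 2027 lies within the daylight-saving period (15 November 2026 – 13 March 2027), so Quorax Province is on daylight time, UTC+14:00.
14:30 Quorax Province − 14h = 00:30 UTC.
1 October 2026 is a Thursday, so the first Friday is October 2 and the third is October 16.
1 February 2027 is a Monday, so the first Sunday is February 7 and the third is February 21.
At the standard offset (UTC+08:30), 00:30 UTC + 8h30m = 09:00 Halion Prefecture standard time.
Daylight saving runs 16 October 2026 – 21 February 2027; the standard-time date in Halion Prefecture, February 22, 2027, is outside that window, so Halion Prefecture is on standard time at UTC+08:30.
00:30 UTC + 8h30m = 09:00 Halion Prefecture.

09:00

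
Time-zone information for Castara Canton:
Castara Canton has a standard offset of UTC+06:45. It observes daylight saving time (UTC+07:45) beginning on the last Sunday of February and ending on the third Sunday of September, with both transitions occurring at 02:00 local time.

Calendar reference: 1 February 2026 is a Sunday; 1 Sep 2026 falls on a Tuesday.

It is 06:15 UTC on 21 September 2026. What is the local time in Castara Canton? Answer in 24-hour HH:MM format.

1 February 2026 is a Sunday, so Sundays fall on 1, 8, 15, 22; the last is February 22.
1 September 2026 is a Tuesday, so the first Sunday is September 6 and the third is September 20.
At the standard offset (UTC+06:45), 06:15 UTC + 6h45m = 13:00 Castara Canton standard time.
The standard-time date in Castara Canton, 21 September 2026, does not fall between 22 February and 20 September, so daylight saving is not in effect and Castara Canton is at UTC+06:45.
06:15 UTC + 6h45m = 13:00 local.

13:00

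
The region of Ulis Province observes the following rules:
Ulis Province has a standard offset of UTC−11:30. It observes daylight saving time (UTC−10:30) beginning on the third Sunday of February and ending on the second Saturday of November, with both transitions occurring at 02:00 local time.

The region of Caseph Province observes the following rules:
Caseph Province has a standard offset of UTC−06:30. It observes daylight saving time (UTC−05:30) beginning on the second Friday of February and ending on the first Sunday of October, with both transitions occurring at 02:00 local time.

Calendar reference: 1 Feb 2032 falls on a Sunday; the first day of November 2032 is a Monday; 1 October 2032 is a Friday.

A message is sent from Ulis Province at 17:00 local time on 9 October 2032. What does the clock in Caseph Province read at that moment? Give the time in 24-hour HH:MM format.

21:00

1 February 2032 is a Sunday, so the first Sunday is February 1 and the third is February 15.
1 November 2032 is a Monday, so the first Saturday is November 6 and the second is November 13.
Daylight saving runs 15 February – 13 November; 9 October 2032 is inside that window, so Ulis Province is at UTC−10:30.
17:00 Ulis Province + 10h30m = 03:30 UTC (rolling into the next day, 10 October 2032).
1 February 2032 is a Sunday, so the first Friday is February 6 and the second is February 13.
1 October 2032 is a Friday, so the first Sunday is October 3.
At the standard offset (UTC−06:30), 03:30 UTC − 6h30m = 21:00 Caseph Province standard time (rolling into the previous day, 9 October 2032).
The standard-time date in Caseph Province, 9 October 2032, does not fall between 13 February and 3 October, so daylight saving is not in effect and Caseph Province is at UTC−06:30.
03:30 UTC − 6h30m = 21:00 Caseph Province (rolling into the previous day, 9 October 2032).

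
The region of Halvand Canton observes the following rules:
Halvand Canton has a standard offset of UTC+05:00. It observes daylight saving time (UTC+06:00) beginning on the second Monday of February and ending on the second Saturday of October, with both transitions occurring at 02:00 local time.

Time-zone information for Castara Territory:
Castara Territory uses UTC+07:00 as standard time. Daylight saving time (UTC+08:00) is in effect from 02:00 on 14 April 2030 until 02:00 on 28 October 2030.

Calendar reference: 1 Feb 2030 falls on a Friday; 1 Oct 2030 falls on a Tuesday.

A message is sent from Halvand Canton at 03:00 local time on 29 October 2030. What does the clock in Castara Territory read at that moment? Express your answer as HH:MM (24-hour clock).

1 February 2030 is a Friday, so the first Monday is February 4 and the second is February 11.
1 October 2030 is a Tuesday, so the first Saturday is October 5 and the second is October 12.
Daylight saving runs 11 February – 12 October; 29 October 2030 is outside that window, so Halvand Canton is on standard time at UTC+05:00.
03:00 Halvand Canton − 5h = 22:00 UTC (rolling into the previous day, 28 October 2030).
At the standard offset (UTC+07:00), 22:00 UTC + 7h = 05:00 Castara Territory standard time (rolling into the next day, 29 October 2030).
The standard-time date in Castara Territory, 29 October 2030, does not fall between 14 April and 28 October, so daylight saving is not in effect and Castara Territory is at UTC+07:00.
22:00 UTC + 7h = 05:00 Castara Territory (rolling into the next day, 29 October 2030).

05:00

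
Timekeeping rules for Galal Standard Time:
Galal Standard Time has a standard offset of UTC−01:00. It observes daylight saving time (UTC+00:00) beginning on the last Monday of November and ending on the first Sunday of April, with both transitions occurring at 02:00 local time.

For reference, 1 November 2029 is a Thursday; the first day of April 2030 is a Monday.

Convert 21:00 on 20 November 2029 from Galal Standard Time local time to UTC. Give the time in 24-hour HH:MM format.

22:00

1 November 2029 is a Thursday, so Mondays fall on 5, 12, 19, 26; the last is November 26.
1 April 2030 is a Monday, so the first Sunday is April 7.
Daylight saving runs 26 November 2029 – 7 April 2030; 20 November 2029 is outside that window, so Galal Standard Time is on standard time at UTC−01:00.
21:00 local + 1h = 22:00 UTC.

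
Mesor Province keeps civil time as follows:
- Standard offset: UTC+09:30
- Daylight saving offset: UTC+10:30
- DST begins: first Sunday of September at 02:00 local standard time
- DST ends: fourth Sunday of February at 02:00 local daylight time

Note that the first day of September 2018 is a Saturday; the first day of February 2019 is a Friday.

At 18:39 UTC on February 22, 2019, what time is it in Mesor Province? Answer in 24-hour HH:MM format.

1 September 2018 is a Saturday, so the first Sunday is September 2.
1 February 2019 is a Friday, so the first Sunday is February 3 and the fourth is February 24.
At the standard offset (UTC+09:30), 18:39 UTC + 9h30m = 04:09 Mesor Province standard time (rolling into the next day, 23 February 2019).
The standard-time date in Mesor Province, February 23, 2019, falls between 2 September 2018 and 24 February 2019, so daylight saving is in effect and Mesor Province is at UTC+10:30.
18:39 UTC + 10h30m = 05:09 local (rolling into the next day, 23 February 2019).

05:09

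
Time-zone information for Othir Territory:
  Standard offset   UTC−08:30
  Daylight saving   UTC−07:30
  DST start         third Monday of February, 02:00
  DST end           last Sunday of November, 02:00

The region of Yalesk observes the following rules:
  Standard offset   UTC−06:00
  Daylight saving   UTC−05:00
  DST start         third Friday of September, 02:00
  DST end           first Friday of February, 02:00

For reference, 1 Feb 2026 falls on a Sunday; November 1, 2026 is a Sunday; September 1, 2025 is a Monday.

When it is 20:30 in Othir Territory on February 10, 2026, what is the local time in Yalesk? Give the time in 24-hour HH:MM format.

1 February 2026 is a Sunday, so the first Monday is February 2 and the third is February 16.
1 November 2026 is a Sunday, so Sundays fall on 1, 8, 15, 22, 29; the last is November 29.
February 10, 2026 does not fall between 16 February and 29 November, so daylight saving is not in effect and Othir Territory is at UTC−08:30.
20:30 Othir Territory + 8h30m = 05:00 UTC (rolling into the next day, 11 February 2026).
1 September 2025 is a Monday, so the first Friday is September 5 and the third is September 19.
1 February 2026 is a Sunday, so the first Friday is February 6.
At the standard offset (UTC−06:00), 05:00 UTC − 6h = 23:00 Yalesk standard time (rolling into the previous day, 10 February 2026).
Daylight saving runs 19 September 2025 – 6 February 2026; the standard-time date in Yalesk, February 10, 2026, is outside that window, so Yalesk is on standard time at UTC−06:00.
05:00 UTC − 6h = 23:00 Yalesk (rolling into the previous day, 10 February 2026).

23:00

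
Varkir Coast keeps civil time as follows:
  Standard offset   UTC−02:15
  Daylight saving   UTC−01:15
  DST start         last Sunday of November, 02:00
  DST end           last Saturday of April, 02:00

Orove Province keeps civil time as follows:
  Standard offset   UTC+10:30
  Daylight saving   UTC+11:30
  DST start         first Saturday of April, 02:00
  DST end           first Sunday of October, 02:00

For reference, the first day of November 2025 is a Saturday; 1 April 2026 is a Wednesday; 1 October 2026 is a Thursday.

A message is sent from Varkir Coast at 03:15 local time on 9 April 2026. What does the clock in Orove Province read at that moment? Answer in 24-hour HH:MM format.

1 November 2025 is a Saturday, so Sundays fall on 2, 9, 16, 23, 30; the last is November 30.
1 April 2026 is a Wednesday, so Saturdays fall on 4, 11, 18, 25; the last is April 25.
9 April 2026 lies within the daylight-saving period (30 November 2025 – 25 April 2026), so Varkir Coast is on daylight time, UTC−01:15.
03:15 Varkir Coast + 1h15m = 04:30 UTC.
1 April 2026 is a Wednesday, so the first Saturday is April 4.
1 October 2026 is a Thursday, so the first Sunday is October 4.
At the standard offset (UTC+10:30), 04:30 UTC + 10h30m = 15:00 Orove Province standard time.
Daylight saving runs 4 April – 4 October; the standard-time date in Orove Province, 9 April 2026, is inside that window, so Orove Province is at UTC+11:30.
04:30 UTC + 11h30m = 16:00 Orove Province.

16:00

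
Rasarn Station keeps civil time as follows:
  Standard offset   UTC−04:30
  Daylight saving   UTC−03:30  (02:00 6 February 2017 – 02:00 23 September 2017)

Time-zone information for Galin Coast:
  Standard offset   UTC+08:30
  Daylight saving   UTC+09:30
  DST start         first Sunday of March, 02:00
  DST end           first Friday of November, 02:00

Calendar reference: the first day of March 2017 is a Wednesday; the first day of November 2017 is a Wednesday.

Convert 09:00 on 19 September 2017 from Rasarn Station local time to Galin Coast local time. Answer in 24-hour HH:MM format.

19 September 2017 falls between 6 February and 23 September, so daylight saving is in effect and Rasarn Station is at UTC−03:30.
09:00 Rasarn Station + 3h30m = 12:30 UTC.
1 March 2017 is a Wednesday, so the first Sunday is March 5.
1 November 2017 is a Wednesday, so the first Friday is November 3.
At the standard offset (UTC+08:30), 12:30 UTC + 8h30m = 21:00 Galin Coast standard time.
The standard-time date in Galin Coast, 19 September 2017, falls between 5 March and 3 November, so daylight saving is in effect and Galin Coast is at UTC+09:30.
12:30 UTC + 9h30m = 22:00 Galin Coast.

22:00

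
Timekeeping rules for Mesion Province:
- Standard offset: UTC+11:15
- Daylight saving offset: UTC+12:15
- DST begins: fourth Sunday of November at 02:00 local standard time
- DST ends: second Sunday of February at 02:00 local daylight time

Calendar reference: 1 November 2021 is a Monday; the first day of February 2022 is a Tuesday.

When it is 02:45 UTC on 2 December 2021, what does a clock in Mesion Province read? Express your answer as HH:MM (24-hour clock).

1 November 2021 is a Monday, so the first Sunday is November 7 and the fourth is November 28.
1 February 2022 is a Tuesday, so the first Sunday is February 6 and the second is February 13.
At the standard offset (UTC+11:15), 02:45 UTC + 11h15m = 14:00 Mesion Province standard time.
The standard-time date in Mesion Province, 2 December 2021, falls between 28 November 2021 and 13 February 2022, so daylight saving is in effect and Mesion Province is at UTC+12:15.
02:45 UTC + 12h15m = 15:00 local.

15:00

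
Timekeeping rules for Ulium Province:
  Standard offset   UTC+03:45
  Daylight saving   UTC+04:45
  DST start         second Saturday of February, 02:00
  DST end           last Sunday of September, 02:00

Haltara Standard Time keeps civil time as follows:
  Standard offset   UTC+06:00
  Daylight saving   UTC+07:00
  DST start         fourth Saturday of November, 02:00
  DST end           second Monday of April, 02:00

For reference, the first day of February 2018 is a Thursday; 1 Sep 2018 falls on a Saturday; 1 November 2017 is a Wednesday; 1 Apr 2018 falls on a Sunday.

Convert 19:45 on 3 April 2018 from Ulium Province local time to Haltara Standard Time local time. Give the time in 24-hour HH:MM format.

1 February 2018 is a Thursday, so the first Saturday is February 3 and the second is February 10.
1 September 2018 is a Saturday, so Sundays fall on 2, 9, 16, 23, 30; the last is September 30.
Daylight saving runs 10 February – 30 September; 3 April 2018 is inside that window, so Ulium Province is at UTC+04:45.
19:45 Ulium Province − 4h45m = 15:00 UTC.
1 November 2017 is a Wednesday, so the first Saturday is November 4 and the fourth is November 25.
1 April 2018 is a Sunday, so the first Monday is April 2 and the second is April 9.
At the standard offset (UTC+06:00), 15:00 UTC + 6h = 21:00 Haltara Standard Time standard time.
The standard-time date in Haltara Standard Time, 3 April 2018, lies within the daylight-saving period (25 November 2017 – 9 April 2018), so Haltara Standard Time is on daylight time, UTC+07:00.
15:00 UTC + 7h = 22:00 Haltara Standard Time.

22:00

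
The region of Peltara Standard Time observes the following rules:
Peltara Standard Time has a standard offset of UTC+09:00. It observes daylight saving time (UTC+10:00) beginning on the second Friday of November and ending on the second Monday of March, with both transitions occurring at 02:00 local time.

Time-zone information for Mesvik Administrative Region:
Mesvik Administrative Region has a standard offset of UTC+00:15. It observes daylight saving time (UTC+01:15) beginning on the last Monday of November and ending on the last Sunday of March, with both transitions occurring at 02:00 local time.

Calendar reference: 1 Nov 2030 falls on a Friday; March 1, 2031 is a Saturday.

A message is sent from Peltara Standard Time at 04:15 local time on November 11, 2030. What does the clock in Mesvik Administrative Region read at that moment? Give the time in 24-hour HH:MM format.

18:30

1 November 2030 is a Friday, so the first Friday is November 1 and the second is November 8.
1 March 2031 is a Saturday, so the first Monday is March 3 and the second is March 10.
November 11, 2030 lies within the daylight-saving period (8 November 2030 – 10 March 2031), so Peltara Standard Time is on daylight time, UTC+10:00.
04:15 Peltara Standard Time − 10h = 18:15 UTC (rolling into the previous day, 10 November 2030).
1 November 2030 is a Friday, so Mondays fall on 4, 11, 18, 25; the last is November 25.
1 March 2031 is a Saturday, so Sundays fall on 2, 9, 16, 23, 30; the last is March 30.
At the standard offset (UTC+00:15), 18:15 UTC + 0h15m = 18:30 Mesvik Administrative Region standard time.
Daylight saving runs 25 November 2030 – 30 March 2031; the standard-time date in Mesvik Administrative Region, November 10, 2030, is outside that window, so Mesvik Administrative Region is on standard time at UTC+00:15.
18:15 UTC + 0h15m = 18:30 Mesvik Administrative Region.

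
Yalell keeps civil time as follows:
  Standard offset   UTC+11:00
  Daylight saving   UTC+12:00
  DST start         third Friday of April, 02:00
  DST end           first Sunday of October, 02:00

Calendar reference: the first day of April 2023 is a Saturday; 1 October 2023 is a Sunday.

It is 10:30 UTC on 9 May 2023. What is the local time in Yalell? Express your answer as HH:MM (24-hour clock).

1 April 2023 is a Saturday, so the first Friday is April 7 and the third is April 21.
1 October 2023 is a Sunday, so the first Sunday is October 1.
At the standard offset (UTC+11:00), 10:30 UTC + 11h = 21:30 Yalell standard time.
The standard-time date in Yalell, 9 May 2023, lies within the daylight-saving period (21 April – 1 October), so Yalell is on daylight time, UTC+12:00.
10:30 UTC + 12h = 22:30 local.

22:30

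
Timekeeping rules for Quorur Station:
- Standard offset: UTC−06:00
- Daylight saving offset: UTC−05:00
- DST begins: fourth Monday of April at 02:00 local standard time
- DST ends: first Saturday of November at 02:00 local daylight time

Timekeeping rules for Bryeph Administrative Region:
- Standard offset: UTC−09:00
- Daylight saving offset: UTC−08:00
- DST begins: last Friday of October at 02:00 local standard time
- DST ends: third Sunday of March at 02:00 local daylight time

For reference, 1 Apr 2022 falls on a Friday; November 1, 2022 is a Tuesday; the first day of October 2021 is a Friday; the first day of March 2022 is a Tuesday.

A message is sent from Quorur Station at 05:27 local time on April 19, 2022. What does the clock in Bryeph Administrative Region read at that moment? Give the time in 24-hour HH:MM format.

1 April 2022 is a Friday, so the first Monday is April 4 and the fourth is April 25.
1 November 2022 is a Tuesday, so the first Saturday is November 5.
Daylight saving runs 25 April – 5 November; April 19, 2022 is outside that window, so Quorur Station is on standard time at UTC−06:00.
05:27 Quorur Station + 6h = 11:27 UTC.
1 October 2021 is a Friday, so Fridays fall on 1, 8, 15, 22, 29; the last is October 29.
1 March 2022 is a Tuesday, so the first Sunday is March 6 and the third is March 20.
At the standard offset (UTC−09:00), 11:27 UTC − 9h = 02:27 Bryeph Administrative Region standard time.
Daylight saving runs 29 October 2021 – 20 March 2022; the standard-time date in Bryeph Administrative Region, April 19, 2022, is outside that window, so Bryeph Administrative Region is on standard time at UTC−09:00.
11:27 UTC − 9h = 02:27 Bryeph Administrative Region.

02:27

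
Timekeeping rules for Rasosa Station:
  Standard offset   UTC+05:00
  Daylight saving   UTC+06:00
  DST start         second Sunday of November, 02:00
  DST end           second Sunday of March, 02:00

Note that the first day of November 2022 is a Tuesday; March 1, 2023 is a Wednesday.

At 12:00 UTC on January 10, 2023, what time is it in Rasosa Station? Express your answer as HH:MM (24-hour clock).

18:00

1 November 2022 is a Tuesday, so the first Sunday is November 6 and the second is November 13.
1 March 2023 is a Wednesday, so the first Sunday is March 5 and the second is March 12.
At the standard offset (UTC+05:00), 12:00 UTC + 5h = 17:00 Rasosa Station standard time.
The standard-time date in Rasosa Station, January 10, 2023, lies within the daylight-saving period (13 November 2022 – 12 March 2023), so Rasosa Station is on daylight time, UTC+06:00.
12:00 UTC + 6h = 18:00 local.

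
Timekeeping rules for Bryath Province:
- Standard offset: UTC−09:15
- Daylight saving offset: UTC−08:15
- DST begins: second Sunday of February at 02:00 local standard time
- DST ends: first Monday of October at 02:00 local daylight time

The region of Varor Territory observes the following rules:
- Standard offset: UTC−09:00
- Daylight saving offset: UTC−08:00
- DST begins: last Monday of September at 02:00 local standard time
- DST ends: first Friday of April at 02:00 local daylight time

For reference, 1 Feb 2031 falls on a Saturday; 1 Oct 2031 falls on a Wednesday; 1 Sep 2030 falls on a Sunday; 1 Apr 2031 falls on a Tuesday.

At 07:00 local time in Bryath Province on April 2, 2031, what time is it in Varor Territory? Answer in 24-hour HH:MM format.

1 February 2031 is a Saturday, so the first Sunday is February 2 and the second is February 9.
1 October 2031 is a Wednesday, so the first Monday is October 6.
April 2, 2031 falls between 9 February and 6 October, so daylight saving is in effect and Bryath Province is at UTC−08:15.
07:00 Bryath Province + 8h15m = 15:15 UTC.
1 September 2030 is a Sunday, so Mondays fall on 2, 9, 16, 23, 30; the last is September 30.
1 April 2031 is a Tuesday, so the first Friday is April 4.
At the standard offset (UTC−09:00), 15:15 UTC − 9h = 06:15 Varor Territory standard time.
The standard-time date in Varor Territory, April 2, 2031, falls between 30 September 2030 and 4 April 2031, so daylight saving is in effect and Varor Territory is at UTC−08:00.
15:15 UTC − 8h = 07:15 Varor Territory.

07:15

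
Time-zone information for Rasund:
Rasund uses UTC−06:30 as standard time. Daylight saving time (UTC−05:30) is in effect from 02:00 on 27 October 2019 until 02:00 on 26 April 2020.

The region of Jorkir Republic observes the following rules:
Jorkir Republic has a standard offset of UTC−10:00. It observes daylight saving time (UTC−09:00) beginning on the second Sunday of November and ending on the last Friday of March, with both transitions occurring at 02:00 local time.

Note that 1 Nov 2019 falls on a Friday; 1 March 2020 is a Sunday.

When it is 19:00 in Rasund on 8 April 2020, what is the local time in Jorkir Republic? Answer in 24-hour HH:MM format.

14:30

8 April 2020 lies within the daylight-saving period (27 October 2019 – 26 April 2020), so Rasund is on daylight time, UTC−05:30.
19:00 Rasund + 5h30m = 00:30 UTC (rolling into the next day, 9 April 2020).
1 November 2019 is a Friday, so the first Sunday is November 3 and the second is November 10.
1 March 2020 is a Sunday, so Fridays fall on 6, 13, 20, 27; the last is March 27.
At the standard offset (UTC−10:00), 00:30 UTC − 10h = 14:30 Jorkir Republic standard time (rolling into the previous day, 8 April 2020).
Daylight saving runs 10 November 2019 – 27 March 2020; the standard-time date in Jorkir Republic, 8 April 2020, is outside that window, so Jorkir Republic is on standard time at UTC−10:00.
00:30 UTC − 10h = 14:30 Jorkir Republic (rolling into the previous day, 8 April 2020).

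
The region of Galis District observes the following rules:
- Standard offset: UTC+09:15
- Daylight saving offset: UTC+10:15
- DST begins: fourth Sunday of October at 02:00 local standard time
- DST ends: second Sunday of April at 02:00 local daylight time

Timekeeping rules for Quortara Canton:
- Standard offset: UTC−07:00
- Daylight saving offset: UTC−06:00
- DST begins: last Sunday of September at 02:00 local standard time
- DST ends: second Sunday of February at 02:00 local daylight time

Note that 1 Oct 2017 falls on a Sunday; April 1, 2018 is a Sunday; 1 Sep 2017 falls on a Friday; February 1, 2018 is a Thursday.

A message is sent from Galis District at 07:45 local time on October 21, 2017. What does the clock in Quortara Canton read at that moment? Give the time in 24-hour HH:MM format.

1 October 2017 is a Sunday, so the first Sunday is October 1 and the fourth is October 22.
1 April 2018 is a Sunday, so the first Sunday is April 1 and the second is April 8.
October 21, 2017 is outside the daylight-saving period (22 October 2017 – 8 April 2018), so Galis District is on standard time, UTC+09:15.
07:45 Galis District − 9h15m = 22:30 UTC (rolling into the previous day, 20 October 2017).
1 September 2017 is a Friday, so Sundays fall on 3, 10, 17, 24; the last is September 24.
1 February 2018 is a Thursday, so the first Sunday is February 4 and the second is February 11.
At the standard offset (UTC−07:00), 22:30 UTC − 7h = 15:30 Quortara Canton standard time.
The standard-time date in Quortara Canton, October 20, 2017, falls between 24 September 2017 and 11 February 2018, so daylight saving is in effect and Quortara Canton is at UTC−06:00.
22:30 UTC − 6h = 16:30 Quortara Canton.

16:30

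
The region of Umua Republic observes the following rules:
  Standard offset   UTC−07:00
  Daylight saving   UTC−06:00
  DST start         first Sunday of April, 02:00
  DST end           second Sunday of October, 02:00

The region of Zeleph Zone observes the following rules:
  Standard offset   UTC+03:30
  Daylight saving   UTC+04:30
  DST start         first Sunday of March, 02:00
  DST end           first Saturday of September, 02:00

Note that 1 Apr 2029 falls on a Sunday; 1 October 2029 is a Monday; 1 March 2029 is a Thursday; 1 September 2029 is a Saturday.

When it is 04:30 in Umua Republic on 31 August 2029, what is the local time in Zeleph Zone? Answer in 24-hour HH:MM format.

1 April 2029 is a Sunday, so the first Sunday is April 1.
1 October 2029 is a Monday, so the first Sunday is October 7 and the second is October 14.
Daylight saving runs 1 April – 14 October; 31 August 2029 is inside that window, so Umua Republic is at UTC−06:00.
04:30 Umua Republic + 6h = 10:30 UTC.
1 March 2029 is a Thursday, so the first Sunday is March 4.
1 September 2029 is a Saturday, so the first Saturday is September 1.
At the standard offset (UTC+03:30), 10:30 UTC + 3h30m = 14:00 Zeleph Zone standard time.
The standard-time date in Zeleph Zone, 31 August 2029, falls between 4 March and 1 September, so daylight saving is in effect and Zeleph Zone is at UTC+04:30.
10:30 UTC + 4h30m = 15:00 Zeleph Zone.

15:00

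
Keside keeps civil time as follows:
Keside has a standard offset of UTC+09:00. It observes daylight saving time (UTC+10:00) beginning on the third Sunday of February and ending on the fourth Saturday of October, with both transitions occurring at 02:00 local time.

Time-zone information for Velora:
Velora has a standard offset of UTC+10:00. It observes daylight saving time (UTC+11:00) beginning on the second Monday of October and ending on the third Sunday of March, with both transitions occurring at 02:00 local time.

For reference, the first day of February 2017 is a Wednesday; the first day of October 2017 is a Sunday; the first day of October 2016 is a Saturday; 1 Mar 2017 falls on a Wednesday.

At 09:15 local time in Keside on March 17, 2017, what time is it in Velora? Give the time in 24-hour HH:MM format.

10:15

1 February 2017 is a Wednesday, so the first Sunday is February 5 and the third is February 19.
1 October 2017 is a Sunday, so the first Saturday is October 7 and the fourth is October 28.
Daylight saving runs 19 February – 28 October; March 17, 2017 is inside that window, so Keside is at UTC+10:00.
09:15 Keside − 10h = 23:15 UTC (rolling into the previous day, 16 March 2017).
1 October 2016 is a Saturday, so the first Monday is October 3 and the second is October 10.
1 March 2017 is a Wednesday, so the first Sunday is March 5 and the third is March 19.
At the standard offset (UTC+10:00), 23:15 UTC + 10h = 09:15 Velora standard time (rolling into the next day, 17 March 2017).
The standard-time date in Velora, March 17, 2017, lies within the daylight-saving period (10 October 2016 – 19 March 2017), so Velora is on daylight time, UTC+11:00.
23:15 UTC + 11h = 10:15 Velora (rolling into the next day, 17 March 2017).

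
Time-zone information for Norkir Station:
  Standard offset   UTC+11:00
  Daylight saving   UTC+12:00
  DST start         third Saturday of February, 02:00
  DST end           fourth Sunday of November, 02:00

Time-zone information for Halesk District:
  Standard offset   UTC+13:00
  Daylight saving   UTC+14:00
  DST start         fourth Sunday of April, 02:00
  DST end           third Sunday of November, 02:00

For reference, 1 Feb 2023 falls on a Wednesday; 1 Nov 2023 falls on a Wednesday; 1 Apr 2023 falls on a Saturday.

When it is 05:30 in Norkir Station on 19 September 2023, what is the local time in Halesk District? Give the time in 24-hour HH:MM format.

1 February 2023 is a Wednesday, so the first Saturday is February 4 and the third is February 18.
1 November 2023 is a Wednesday, so the first Sunday is November 5 and the fourth is November 26.
19 September 2023 lies within the daylight-saving period (18 February – 26 November), so Norkir Station is on daylight time, UTC+12:00.
05:30 Norkir Station − 12h = 17:30 UTC (rolling into the previous day, 18 September 2023).
1 April 2023 is a Saturday, so the first Sunday is April 2 and the fourth is April 23.
1 November 2023 is a Wednesday, so the first Sunday is November 5 and the third is November 19.
At the standard offset (UTC+13:00), 17:30 UTC + 13h = 06:30 Halesk District standard time (rolling into the next day, 19 September 2023).
The standard-time date in Halesk District, 19 September 2023, falls between 23 April and 19 November, so daylight saving is in effect and Halesk District is at UTC+14:00.
17:30 UTC + 14h = 07:30 Halesk District (rolling into the next day, 19 September 2023).

07:30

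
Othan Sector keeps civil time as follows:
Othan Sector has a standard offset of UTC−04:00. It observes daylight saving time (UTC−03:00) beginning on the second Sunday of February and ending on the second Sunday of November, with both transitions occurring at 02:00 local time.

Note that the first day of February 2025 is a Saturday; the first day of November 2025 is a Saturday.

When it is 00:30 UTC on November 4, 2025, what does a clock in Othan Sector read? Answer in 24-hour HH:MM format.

1 February 2025 is a Saturday, so the first Sunday is February 2 and the second is February 9.
1 November 2025 is a Saturday, so the first Sunday is November 2 and the second is November 9.
At the standard offset (UTC−04:00), 00:30 UTC − 4h = 20:30 Othan Sector standard time (rolling into the previous day, 3 November 2025).
The standard-time date in Othan Sector, November 3, 2025, falls between 9 February and 9 November, so daylight saving is in effect and Othan Sector is at UTC−03:00.
00:30 UTC − 3h = 21:30 local (rolling into the previous day, 3 November 2025).

21:30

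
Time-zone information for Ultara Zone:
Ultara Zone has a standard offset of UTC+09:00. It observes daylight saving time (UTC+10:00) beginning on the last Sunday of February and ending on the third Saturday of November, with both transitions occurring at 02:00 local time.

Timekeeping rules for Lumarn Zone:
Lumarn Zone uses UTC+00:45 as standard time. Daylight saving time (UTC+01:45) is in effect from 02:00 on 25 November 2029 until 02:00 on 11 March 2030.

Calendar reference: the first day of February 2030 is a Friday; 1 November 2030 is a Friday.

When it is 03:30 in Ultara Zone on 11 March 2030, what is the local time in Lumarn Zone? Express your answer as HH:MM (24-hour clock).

1 February 2030 is a Friday, so Sundays fall on 3, 10, 17, 24; the last is February 24.
1 November 2030 is a Friday, so the first Saturday is November 2 and the third is November 16.
Daylight saving runs 24 February – 16 November; 11 March 2030 is inside that window, so Ultara Zone is at UTC+10:00.
03:30 Ultara Zone − 10h = 17:30 UTC (rolling into the previous day, 10 March 2030).
At the standard offset (UTC+00:45), 17:30 UTC + 0h45m = 18:15 Lumarn Zone standard time.
The standard-time date in Lumarn Zone, 10 March 2030, falls between 25 November 2029 and 11 March 2030, so daylight saving is in effect and Lumarn Zone is at UTC+01:45.
17:30 UTC + 1h45m = 19:15 Lumarn Zone.

19:15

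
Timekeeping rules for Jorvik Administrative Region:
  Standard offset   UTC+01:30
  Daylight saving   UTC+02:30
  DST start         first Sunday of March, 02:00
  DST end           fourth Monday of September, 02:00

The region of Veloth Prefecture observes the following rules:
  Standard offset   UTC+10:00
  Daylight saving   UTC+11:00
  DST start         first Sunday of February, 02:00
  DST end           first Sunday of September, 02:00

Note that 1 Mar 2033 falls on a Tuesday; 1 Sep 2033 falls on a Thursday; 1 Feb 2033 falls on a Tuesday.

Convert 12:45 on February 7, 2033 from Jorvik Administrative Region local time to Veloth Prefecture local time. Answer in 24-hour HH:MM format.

1 March 2033 is a Tuesday, so the first Sunday is March 6.
1 September 2033 is a Thursday, so the first Monday is September 5 and the fourth is September 26.
February 7, 2033 does not fall between 6 March and 26 September, so daylight saving is not in effect and Jorvik Administrative Region is at UTC+01:30.
12:45 Jorvik Administrative Region − 1h30m = 11:15 UTC.
1 February 2033 is a Tuesday, so the first Sunday is February 6.
1 September 2033 is a Thursday, so the first Sunday is September 4.
At the standard offset (UTC+10:00), 11:15 UTC + 10h = 21:15 Veloth Prefecture standard time.
Daylight saving runs 6 February – 4 September; the standard-time date in Veloth Prefecture, February 7, 2033, is inside that window, so Veloth Prefecture is at UTC+11:00.
11:15 UTC + 11h = 22:15 Veloth Prefecture.

22:15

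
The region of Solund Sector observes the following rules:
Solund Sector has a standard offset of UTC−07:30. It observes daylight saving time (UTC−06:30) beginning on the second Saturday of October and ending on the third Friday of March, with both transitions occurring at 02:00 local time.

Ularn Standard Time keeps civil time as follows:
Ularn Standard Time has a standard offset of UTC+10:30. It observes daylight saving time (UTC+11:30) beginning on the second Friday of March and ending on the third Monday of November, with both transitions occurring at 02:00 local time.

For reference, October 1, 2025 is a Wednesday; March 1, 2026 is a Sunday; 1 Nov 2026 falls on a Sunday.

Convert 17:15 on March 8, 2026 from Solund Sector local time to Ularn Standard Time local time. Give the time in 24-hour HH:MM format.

10:15

1 October 2025 is a Wednesday, so the first Saturday is October 4 and the second is October 11.
1 March 2026 is a Sunday, so the first Friday is March 6 and the third is March 20.
Daylight saving runs 11 October 2025 – 20 March 2026; March 8, 2026 is inside that window, so Solund Sector is at UTC−06:30.
17:15 Solund Sector + 6h30m = 23:45 UTC.
1 March 2026 is a Sunday, so the first Friday is March 6 and the second is March 13.
1 November 2026 is a Sunday, so the first Monday is November 2 and the third is November 16.
At the standard offset (UTC+10:30), 23:45 UTC + 10h30m = 10:15 Ularn Standard Time standard time (rolling into the next day, 9 March 2026).
Daylight saving runs 13 March – 16 November; the standard-time date in Ularn Standard Time, March 9, 2026, is outside that window, so Ularn Standard Time is on standard time at UTC+10:30.
23:45 UTC + 10h30m = 10:15 Ularn Standard Time (rolling into the next day, 9 March 2026).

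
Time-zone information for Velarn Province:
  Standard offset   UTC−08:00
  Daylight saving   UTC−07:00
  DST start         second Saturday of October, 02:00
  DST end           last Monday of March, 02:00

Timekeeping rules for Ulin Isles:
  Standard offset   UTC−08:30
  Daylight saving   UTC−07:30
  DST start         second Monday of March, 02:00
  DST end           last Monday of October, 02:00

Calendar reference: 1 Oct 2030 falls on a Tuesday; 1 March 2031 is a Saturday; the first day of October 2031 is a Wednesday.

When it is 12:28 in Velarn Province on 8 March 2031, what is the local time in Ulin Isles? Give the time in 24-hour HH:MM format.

10:58

1 October 2030 is a Tuesday, so the first Saturday is October 5 and the second is October 12.
1 March 2031 is a Saturday, so Mondays fall on 3, 10, 17, 24, 31; the last is March 31.
8 March 2031 lies within the daylight-saving period (12 October 2030 – 31 March 2031), so Velarn Province is on daylight time, UTC−07:00.
12:28 Velarn Province + 7h = 19:28 UTC.
1 March 2031 is a Saturday, so the first Monday is March 3 and the second is March 10.
1 October 2031 is a Wednesday, so Mondays fall on 6, 13, 20, 27; the last is October 27.
At the standard offset (UTC−08:30), 19:28 UTC − 8h30m = 10:58 Ulin Isles standard time.
The standard-time date in Ulin Isles, 8 March 2031, does not fall between 10 March and 27 October, so daylight saving is not in effect and Ulin Isles is at UTC−08:30.
19:28 UTC − 8h30m = 10:58 Ulin Isles.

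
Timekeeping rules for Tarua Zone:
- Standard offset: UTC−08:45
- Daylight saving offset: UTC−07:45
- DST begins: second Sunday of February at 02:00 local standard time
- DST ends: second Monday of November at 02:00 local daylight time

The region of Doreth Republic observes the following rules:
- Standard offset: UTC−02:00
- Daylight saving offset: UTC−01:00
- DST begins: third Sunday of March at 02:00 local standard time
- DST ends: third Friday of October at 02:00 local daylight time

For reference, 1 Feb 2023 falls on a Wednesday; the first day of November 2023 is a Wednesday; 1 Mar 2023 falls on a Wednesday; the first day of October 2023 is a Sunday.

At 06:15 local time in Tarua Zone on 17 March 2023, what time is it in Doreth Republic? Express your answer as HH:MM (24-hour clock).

1 February 2023 is a Wednesday, so the first Sunday is February 5 and the second is February 12.
1 November 2023 is a Wednesday, so the first Monday is November 6 and the second is November 13.
Daylight saving runs 12 February – 13 November; 17 March 2023 is inside that window, so Tarua Zone is at UTC−07:45.
06:15 Tarua Zone + 7h45m = 14:00 UTC.
1 March 2023 is a Wednesday, so the first Sunday is March 5 and the third is March 19.
1 October 2023 is a Sunday, so the first Friday is October 6 and the third is October 20.
At the standard offset (UTC−02:00), 14:00 UTC − 2h = 12:00 Doreth Republic standard time.
The standard-time date in Doreth Republic, 17 March 2023, is outside the daylight-saving period (19 March – 20 October), so Doreth Republic is on standard time, UTC−02:00.
14:00 UTC − 2h = 12:00 Doreth Republic.

12:00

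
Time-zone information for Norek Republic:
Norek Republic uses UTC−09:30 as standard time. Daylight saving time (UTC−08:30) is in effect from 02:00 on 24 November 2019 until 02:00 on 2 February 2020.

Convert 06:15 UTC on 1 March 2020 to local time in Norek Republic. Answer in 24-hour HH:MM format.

20:45

At the standard offset (UTC−09:30), 06:15 UTC − 9h30m = 20:45 Norek Republic standard time (rolling into the previous day, 29 February 2020).
The standard-time date in Norek Republic, 29 February 2020, is outside the daylight-saving period (24 November 2019 – 2 February 2020), so Norek Republic is on standard time, UTC−09:30.
06:15 UTC − 9h30m = 20:45 local (rolling into the previous day, 29 February 2020).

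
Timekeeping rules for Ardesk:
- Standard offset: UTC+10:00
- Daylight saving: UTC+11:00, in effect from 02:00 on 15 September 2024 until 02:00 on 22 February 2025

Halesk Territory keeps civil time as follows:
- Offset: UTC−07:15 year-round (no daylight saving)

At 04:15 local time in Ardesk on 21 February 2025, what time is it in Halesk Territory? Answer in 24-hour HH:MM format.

10:00

Daylight saving runs 15 September 2024 – 22 February 2025; 21 February 2025 is inside that window, so Ardesk is at UTC+11:00.
04:15 Ardesk − 11h = 17:15 UTC (rolling into the previous day, 20 February 2025).
Halesk Territory stays on UTC−07:15 all year.
17:15 UTC − 7h15m = 10:00 Halesk Territory.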